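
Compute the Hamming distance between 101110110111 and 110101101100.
XOR = 011011011011, count of 1s = 8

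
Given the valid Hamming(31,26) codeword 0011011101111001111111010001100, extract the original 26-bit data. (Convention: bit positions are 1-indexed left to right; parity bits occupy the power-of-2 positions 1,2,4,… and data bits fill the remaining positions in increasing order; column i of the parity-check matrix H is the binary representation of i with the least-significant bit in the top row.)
Parity bits occupy power-of-2 positions; data bits are at positions {3,5,6,7,9,10,11,12,13,14,15,17,18,19,20,21,22,23,24,25,26,27,28,29,30,31} (1-indexed).
Extract: c[3]=1 c[5]=0 c[6]=1 c[7]=1 c[9]=0 c[10]=1 c[11]=1 c[12]=1 c[13]=1 c[14]=0 c[15]=0 c[17]=1 c[18]=1 c[19]=1 c[20]=1 c[21]=1 c[22]=1 c[23]=0 c[24]=1 c[25]=0 c[26]=0 c[27]=0 c[28]=1 c[29]=1 c[30]=0 c[31]=0
Data = 10110111100111111010001100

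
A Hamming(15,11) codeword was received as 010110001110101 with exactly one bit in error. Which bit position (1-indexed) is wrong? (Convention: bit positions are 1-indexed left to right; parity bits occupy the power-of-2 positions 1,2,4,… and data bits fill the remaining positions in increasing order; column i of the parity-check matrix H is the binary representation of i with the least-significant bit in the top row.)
Syndrome s = H · r^T (mod 2), r = 010110001110101:
  s[0] = (101010101010101)·(010110001110101) mod 2 = 0+0+0+0+1+0+0+0+1+0+1+0+1+0+1 mod 2 = 1
  s[1] = (011001100110011)·(010110001110101) mod 2 = 0+1+0+0+0+0+0+0+0+1+1+0+0+0+1 mod 2 = 0
  s[2] = (000111100001111)·(010110001110101) mod 2 = 0+0+0+1+1+0+0+0+0+0+0+0+1+0+1 mod 2 = 0
  s[3] = (000000011111111)·(010110001110101) mod 2 = 0+0+0+0+0+0+0+0+1+1+1+0+1+0+1 mod 2 = 1
Syndrome = 1001
Column i of H is the binary representation of i, so the syndrome is the binary index of the flipped bit.
Read s = 1001 with s[0] as LSB: 1·2^0 + 0·2^1 + 0·2^2 + 1·2^3 = 9.
Error is at bit position 9.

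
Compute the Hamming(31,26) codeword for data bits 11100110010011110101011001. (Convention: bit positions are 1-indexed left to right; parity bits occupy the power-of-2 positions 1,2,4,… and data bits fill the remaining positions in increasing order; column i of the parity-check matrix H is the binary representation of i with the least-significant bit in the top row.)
Codeword c = d · G (mod 2), d = 11100110010011110101011001:
  c[0] = d·G[:,0] = (11100110010011110101011001)·(11011010101101010101010101) mod 2 = 1+1+0+0+0+0+1+0+0+0+0+0+0+1+0+1+0+1+0+1+0+1+0+0+0+1 mod 2 = 1
  c[1] = d·G[:,1] = (11100110010011110101011001)·(10110110011011001100110011) mod 2 = 1+0+1+0+0+1+1+0+0+1+0+0+1+1+0+0+0+1+0+0+0+1+0+0+0+1 mod 2 = 0
  c[2] = d·G[:,2] = (11100110010011110101011001)·(10000000000000000000000000) mod 2 = 1+0+0+0+0+0+0+0+0+0+0+0+0+0+0+0+0+0+0+0+0+0+0+0+0+0 mod 2 = 1
  c[3] = d·G[:,3] = (11100110010011110101011001)·(01110001111000111100001111) mod 2 = 0+1+1+0+0+0+0+0+0+1+0+0+0+0+1+1+0+1+0+0+0+0+1+0+0+1 mod 2 = 0
  c[4] = d·G[:,4] = (11100110010011110101011001)·(01000000000000000000000000) mod 2 = 0+1+0+0+0+0+0+0+0+0+0+0+0+0+0+0+0+0+0+0+0+0+0+0+0+0 mod 2 = 1
  c[5] = d·G[:,5] = (11100110010011110101011001)·(00100000000000000000000000) mod 2 = 0+0+1+0+0+0+0+0+0+0+0+0+0+0+0+0+0+0+0+0+0+0+0+0+0+0 mod 2 = 1
  c[6] = d·G[:,6] = (11100110010011110101011001)·(00010000000000000000000000) mod 2 = 0+0+0+0+0+0+0+0+0+0+0+0+0+0+0+0+0+0+0+0+0+0+0+0+0+0 mod 2 = 0
  c[7] = d·G[:,7] = (11100110010011110101011001)·(00001111111000000011111111) mod 2 = 0+0+0+0+0+1+1+0+0+1+0+0+0+0+0+0+0+0+0+1+0+1+1+0+0+1 mod 2 = 1
  c[8] = d·G[:,8] = (11100110010011110101011001)·(00001000000000000000000000) mod 2 = 0+0+0+0+0+0+0+0+0+0+0+0+0+0+0+0+0+0+0+0+0+0+0+0+0+0 mod 2 = 0
  c[9] = d·G[:,9] = (11100110010011110101011001)·(00000100000000000000000000) mod 2 = 0+0+0+0+0+1+0+0+0+0+0+0+0+0+0+0+0+0+0+0+0+0+0+0+0+0 mod 2 = 1
  c[10] = d·G[:,10] = (11100110010011110101011001)·(00000010000000000000000000) mod 2 = 0+0+0+0+0+0+1+0+0+0+0+0+0+0+0+0+0+0+0+0+0+0+0+0+0+0 mod 2 = 1
  c[11] = d·G[:,11] = (11100110010011110101011001)·(00000001000000000000000000) mod 2 = 0+0+0+0+0+0+0+0+0+0+0+0+0+0+0+0+0+0+0+0+0+0+0+0+0+0 mod 2 = 0
  c[12] = d·G[:,12] = (11100110010011110101011001)·(00000000100000000000000000) mod 2 = 0+0+0+0+0+0+0+0+0+0+0+0+0+0+0+0+0+0+0+0+0+0+0+0+0+0 mod 2 = 0
  c[13] = d·G[:,13] = (11100110010011110101011001)·(00000000010000000000000000) mod 2 = 0+0+0+0+0+0+0+0+0+1+0+0+0+0+0+0+0+0+0+0+0+0+0+0+0+0 mod 2 = 1
  c[14] = d·G[:,14] = (11100110010011110101011001)·(00000000001000000000000000) mod 2 = 0+0+0+0+0+0+0+0+0+0+0+0+0+0+0+0+0+0+0+0+0+0+0+0+0+0 mod 2 = 0
  c[15] = d·G[:,15] = (11100110010011110101011001)·(00000000000111111111111111) mod 2 = 0+0+0+0+0+0+0+0+0+0+0+0+1+1+1+1+0+1+0+1+0+1+1+0+0+1 mod 2 = 1
  c[16] = d·G[:,16] = (11100110010011110101011001)·(00000000000100000000000000) mod 2 = 0+0+0+0+0+0+0+0+0+0+0+0+0+0+0+0+0+0+0+0+0+0+0+0+0+0 mod 2 = 0
  c[17] = d·G[:,17] = (11100110010011110101011001)·(00000000000010000000000000) mod 2 = 0+0+0+0+0+0+0+0+0+0+0+0+1+0+0+0+0+0+0+0+0+0+0+0+0+0 mod 2 = 1
  c[18] = d·G[:,18] = (11100110010011110101011001)·(00000000000001000000000000) mod 2 = 0+0+0+0+0+0+0+0+0+0+0+0+0+1+0+0+0+0+0+0+0+0+0+0+0+0 mod 2 = 1
  c[19] = d·G[:,19] = (11100110010011110101011001)·(00000000000000100000000000) mod 2 = 0+0+0+0+0+0+0+0+0+0+0+0+0+0+1+0+0+0+0+0+0+0+0+0+0+0 mod 2 = 1
  c[20] = d·G[:,20] = (11100110010011110101011001)·(00000000000000010000000000) mod 2 = 0+0+0+0+0+0+0+0+0+0+0+0+0+0+0+1+0+0+0+0+0+0+0+0+0+0 mod 2 = 1
  c[21] = d·G[:,21] = (11100110010011110101011001)·(00000000000000001000000000) mod 2 = 0+0+0+0+0+0+0+0+0+0+0+0+0+0+0+0+0+0+0+0+0+0+0+0+0+0 mod 2 = 0
  c[22] = d·G[:,22] = (11100110010011110101011001)·(00000000000000000100000000) mod 2 = 0+0+0+0+0+0+0+0+0+0+0+0+0+0+0+0+0+1+0+0+0+0+0+0+0+0 mod 2 = 1
  c[23] = d·G[:,23] = (11100110010011110101011001)·(00000000000000000010000000) mod 2 = 0+0+0+0+0+0+0+0+0+0+0+0+0+0+0+0+0+0+0+0+0+0+0+0+0+0 mod 2 = 0
  c[24] = d·G[:,24] = (11100110010011110101011001)·(00000000000000000001000000) mod 2 = 0+0+0+0+0+0+0+0+0+0+0+0+0+0+0+0+0+0+0+1+0+0+0+0+0+0 mod 2 = 1
  c[25] = d·G[:,25] = (11100110010011110101011001)·(00000000000000000000100000) mod 2 = 0+0+0+0+0+0+0+0+0+0+0+0+0+0+0+0+0+0+0+0+0+0+0+0+0+0 mod 2 = 0
  c[26] = d·G[:,26] = (11100110010011110101011001)·(00000000000000000000010000) mod 2 = 0+0+0+0+0+0+0+0+0+0+0+0+0+0+0+0+0+0+0+0+0+1+0+0+0+0 mod 2 = 1
  c[27] = d·G[:,27] = (11100110010011110101011001)·(00000000000000000000001000) mod 2 = 0+0+0+0+0+0+0+0+0+0+0+0+0+0+0+0+0+0+0+0+0+0+1+0+0+0 mod 2 = 1
  c[28] = d·G[:,28] = (11100110010011110101011001)·(00000000000000000000000100) mod 2 = 0+0+0+0+0+0+0+0+0+0+0+0+0+0+0+0+0+0+0+0+0+0+0+0+0+0 mod 2 = 0
  c[29] = d·G[:,29] = (11100110010011110101011001)·(00000000000000000000000010) mod 2 = 0+0+0+0+0+0+0+0+0+0+0+0+0+0+0+0+0+0+0+0+0+0+0+0+0+0 mod 2 = 0
  c[30] = d·G[:,30] = (11100110010011110101011001)·(00000000000000000000000001) mod 2 = 0+0+0+0+0+0+0+0+0+0+0+0+0+0+0+0+0+0+0+0+0+0+0+0+0+1 mod 2 = 1
Codeword = 1010110101100101011110101011001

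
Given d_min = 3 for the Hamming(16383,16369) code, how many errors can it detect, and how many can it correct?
Detection only: up to d_min − 1 = 2 errors.
Correction: up to ⌊(d_min − 1)/2⌋ = ⌊2/2⌋ = 1 errors.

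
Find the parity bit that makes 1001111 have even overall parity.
Sum of data bits: 1+0+0+1+1+1+1 = 5.
5 mod 2 = 1, so parity bit = 1.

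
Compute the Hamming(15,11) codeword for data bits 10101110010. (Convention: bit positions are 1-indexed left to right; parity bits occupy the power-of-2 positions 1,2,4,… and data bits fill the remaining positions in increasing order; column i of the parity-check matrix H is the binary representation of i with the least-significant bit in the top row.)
Codeword c = d · G (mod 2), d = 10101110010:
  c[0] = d·G[:,0] = (10101110010)·(11011010101) mod 2 = 1+0+0+0+1+0+1+0+0+0+0 mod 2 = 1
  c[1] = d·G[:,1] = (10101110010)·(10110110011) mod 2 = 1+0+1+0+0+1+1+0+0+1+0 mod 2 = 1
  c[2] = d·G[:,2] = (10101110010)·(10000000000) mod 2 = 1+0+0+0+0+0+0+0+0+0+0 mod 2 = 1
  c[3] = d·G[:,3] = (10101110010)·(01110001111) mod 2 = 0+0+1+0+0+0+0+0+0+1+0 mod 2 = 0
  c[4] = d·G[:,4] = (10101110010)·(01000000000) mod 2 = 0+0+0+0+0+0+0+0+0+0+0 mod 2 = 0
  c[5] = d·G[:,5] = (10101110010)·(00100000000) mod 2 = 0+0+1+0+0+0+0+0+0+0+0 mod 2 = 1
  c[6] = d·G[:,6] = (10101110010)·(00010000000) mod 2 = 0+0+0+0+0+0+0+0+0+0+0 mod 2 = 0
  c[7] = d·G[:,7] = (10101110010)·(00001111111) mod 2 = 0+0+0+0+1+1+1+0+0+1+0 mod 2 = 0
  c[8] = d·G[:,8] = (10101110010)·(00001000000) mod 2 = 0+0+0+0+1+0+0+0+0+0+0 mod 2 = 1
  c[9] = d·G[:,9] = (10101110010)·(00000100000) mod 2 = 0+0+0+0+0+1+0+0+0+0+0 mod 2 = 1
  c[10] = d·G[:,10] = (10101110010)·(00000010000) mod 2 = 0+0+0+0+0+0+1+0+0+0+0 mod 2 = 1
  c[11] = d·G[:,11] = (10101110010)·(00000001000) mod 2 = 0+0+0+0+0+0+0+0+0+0+0 mod 2 = 0
  c[12] = d·G[:,12] = (10101110010)·(00000000100) mod 2 = 0+0+0+0+0+0+0+0+0+0+0 mod 2 = 0
  c[13] = d·G[:,13] = (10101110010)·(00000000010) mod 2 = 0+0+0+0+0+0+0+0+0+1+0 mod 2 = 1
  c[14] = d·G[:,14] = (10101110010)·(00000000001) mod 2 = 0+0+0+0+0+0+0+0+0+0+0 mod 2 = 0
Codeword = 111001001110010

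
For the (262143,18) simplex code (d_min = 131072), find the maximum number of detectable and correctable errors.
Detection only: up to d_min − 1 = 131071 errors.
Correction: up to ⌊(d_min − 1)/2⌋ = ⌊131071/2⌋ = 65535 errors.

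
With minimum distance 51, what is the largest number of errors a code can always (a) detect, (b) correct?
(a) Detection requires d_min ≥ e+1, so e ≤ d_min − 1 = 50.
(b) Correction requires d_min ≥ 2t+1, so t ≤ ⌊(d_min − 1)/2⌋ = ⌊50/2⌋ = 25.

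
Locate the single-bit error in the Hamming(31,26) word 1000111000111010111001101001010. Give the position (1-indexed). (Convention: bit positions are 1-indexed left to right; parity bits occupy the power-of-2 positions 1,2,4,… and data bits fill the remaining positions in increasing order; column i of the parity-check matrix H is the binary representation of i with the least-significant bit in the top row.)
Syndrome s = H · r^T (mod 2), r = 1000111000111010111001101001010:
  s[0] = (1010101010101010101010101010101)·(1000111000111010111001101001010) mod 2 = 1+0+0+0+1+0+1+0+0+0+1+0+1+0+1+0+1+0+1+0+0+0+1+0+1+0+0+0+0+0+0 mod 2 = 0
  s[1] = (0110011001100110011001100110011)·(1000111000111010111001101001010) mod 2 = 0+0+0+0+0+1+1+0+0+0+1+0+0+0+1+0+0+1+1+0+0+1+1+0+0+0+0+0+0+1+0 mod 2 = 1
  s[2] = (0001111000011110000111100001111)·(1000111000111010111001101001010) mod 2 = 0+0+0+0+1+1+1+0+0+0+0+1+1+0+1+0+0+0+0+0+0+1+1+0+0+0+0+1+0+1+0 mod 2 = 0
  s[3] = (0000000111111110000000011111111)·(1000111000111010111001101001010) mod 2 = 0+0+0+0+0+0+0+0+0+0+1+1+1+0+1+0+0+0+0+0+0+0+0+0+1+0+0+1+0+1+0 mod 2 = 1
  s[4] = (0000000000000001111111111111111)·(1000111000111010111001101001010) mod 2 = 0+0+0+0+0+0+0+0+0+0+0+0+0+0+0+0+1+1+1+0+0+1+1+0+1+0+0+1+0+1+0 mod 2 = 0
Syndrome = 01010
Column i of H is the binary representation of i, so the syndrome is the binary index of the flipped bit.
Read s = 01010 with s[0] as LSB: 0·2^0 + 1·2^1 + 0·2^2 + 1·2^3 + 0·2^4 = 10.
Error is at bit position 10.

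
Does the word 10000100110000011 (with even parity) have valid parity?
Sum of all bits: 1+0+0+0+0+1+0+0+1+1+0+0+0+0+0+1+1 = 6; 6 mod 2 = 0. Result is 0 → valid parity.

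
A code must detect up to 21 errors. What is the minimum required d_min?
Detecting e errors requires d_min ≥ e + 1 = 21 + 1 = 22.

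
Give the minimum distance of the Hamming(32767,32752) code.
d_min = 3 (every single-error-correcting Hamming code has d_min = 3).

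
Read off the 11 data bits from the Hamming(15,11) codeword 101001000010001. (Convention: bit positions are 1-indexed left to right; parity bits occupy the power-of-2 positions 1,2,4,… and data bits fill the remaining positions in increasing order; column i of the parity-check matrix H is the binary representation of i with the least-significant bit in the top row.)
Parity bits occupy power-of-2 positions; data bits are at positions {3,5,6,7,9,10,11,12,13,14,15} (1-indexed).
Extract: c[3]=1 c[5]=0 c[6]=1 c[7]=0 c[9]=0 c[10]=0 c[11]=1 c[12]=0 c[13]=0 c[14]=0 c[15]=1
Data = 10100010001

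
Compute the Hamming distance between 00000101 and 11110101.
XOR = 11110000, count of 1s = 4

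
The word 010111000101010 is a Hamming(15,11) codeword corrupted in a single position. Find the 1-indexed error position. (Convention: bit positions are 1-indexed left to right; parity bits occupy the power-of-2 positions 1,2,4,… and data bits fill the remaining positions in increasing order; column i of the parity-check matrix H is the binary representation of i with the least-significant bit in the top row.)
Syndrome s = H · r^T (mod 2), r = 010111000101010:
  s[0] = (101010101010101)·(010111000101010) mod 2 = 0+0+0+0+1+0+0+0+0+0+0+0+0+0+0 mod 2 = 1
  s[1] = (011001100110011)·(010111000101010) mod 2 = 0+1+0+0+0+1+0+0+0+1+0+0+0+1+0 mod 2 = 0
  s[2] = (000111100001111)·(010111000101010) mod 2 = 0+0+0+1+1+1+0+0+0+0+0+1+0+1+0 mod 2 = 1
  s[3] = (000000011111111)·(010111000101010) mod 2 = 0+0+0+0+0+0+0+0+0+1+0+1+0+1+0 mod 2 = 1
Syndrome = 1011
Column i of H is the binary representation of i, so the syndrome is the binary index of the flipped bit.
Read s = 1011 with s[0] as LSB: 1·2^0 + 0·2^1 + 1·2^2 + 1·2^3 = 13.
Error is at bit position 13.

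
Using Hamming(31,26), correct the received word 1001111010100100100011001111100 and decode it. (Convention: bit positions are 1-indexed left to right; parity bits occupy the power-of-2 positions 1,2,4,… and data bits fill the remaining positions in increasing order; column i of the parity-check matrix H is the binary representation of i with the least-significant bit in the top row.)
Syndrome s = H · r^T (mod 2), r = 1001111010100100100011001111100:
  s[0] = (1010101010101010101010101010101)·(1001111010100100100011001111100) mod 2 = 1+0+0+0+1+0+1+0+1+0+1+0+0+0+0+0+1+0+0+0+1+0+0+0+1+0+1+0+1+0+0 mod 2 = 0
  s[1] = (0110011001100110011001100110011)·(1001111010100100100011001111100) mod 2 = 0+0+0+0+0+1+1+0+0+0+1+0+0+1+0+0+0+0+0+0+0+1+0+0+0+1+1+0+0+0+0 mod 2 = 1
  s[2] = (0001111000011110000111100001111)·(1001111010100100100011001111100) mod 2 = 0+0+0+1+1+1+1+0+0+0+0+0+0+1+0+0+0+0+0+0+1+1+0+0+0+0+0+1+1+0+0 mod 2 = 1
  s[3] = (0000000111111110000000011111111)·(1001111010100100100011001111100) mod 2 = 0+0+0+0+0+0+0+0+1+0+1+0+0+1+0+0+0+0+0+0+0+0+0+0+1+1+1+1+1+0+0 mod 2 = 0
  s[4] = (0000000000000001111111111111111)·(1001111010100100100011001111100) mod 2 = 0+0+0+0+0+0+0+0+0+0+0+0+0+0+0+0+1+0+0+0+1+1+0+0+1+1+1+1+1+0+0 mod 2 = 0
Syndrome = 01100
Column 6 of H equals this syndrome → error at bit 6 (1-indexed).
Flip bit 6: 1001111010100100100011001111100 → 1001101010100100100011001111100
Extract data bits at positions {3,5,6,7,9,10,11,12,13,14,15,17,18,19,20,21,22,23,24,25,26,27,28,29,30,31}: 01011010010100011001111100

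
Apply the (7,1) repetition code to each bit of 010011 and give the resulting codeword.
Repeat each bit 7× and concatenate:
0→0000000  1→1111111  0→0000000  0→0000000  1→1111111  1→1111111
Codeword = 000000011111110000000000000011111111111111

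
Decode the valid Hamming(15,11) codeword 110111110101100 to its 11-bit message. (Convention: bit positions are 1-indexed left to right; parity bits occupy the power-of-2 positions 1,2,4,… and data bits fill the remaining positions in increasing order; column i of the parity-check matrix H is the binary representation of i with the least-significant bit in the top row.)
Parity bits occupy power-of-2 positions; data bits are at positions {3,5,6,7,9,10,11,12,13,14,15} (1-indexed).
Extract: c[3]=0 c[5]=1 c[6]=1 c[7]=1 c[9]=0 c[10]=1 c[11]=0 c[12]=1 c[13]=1 c[14]=0 c[15]=0
Data = 01110101100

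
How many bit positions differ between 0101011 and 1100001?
XOR = 1001010, count of 1s = 3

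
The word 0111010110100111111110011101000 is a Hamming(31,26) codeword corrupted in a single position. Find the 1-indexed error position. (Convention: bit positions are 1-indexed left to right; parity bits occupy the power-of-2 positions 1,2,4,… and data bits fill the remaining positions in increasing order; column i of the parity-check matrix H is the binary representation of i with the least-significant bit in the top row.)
Syndrome s = H · r^T (mod 2), r = 0111010110100111111110011101000:
  s[0] = (1010101010101010101010101010101)·(0111010110100111111110011101000) mod 2 = 0+0+1+0+0+0+0+0+1+0+1+0+0+0+1+0+1+0+1+0+1+0+0+0+1+0+0+0+0+0+0 mod 2 = 0
  s[1] = (0110011001100110011001100110011)·(0111010110100111111110011101000) mod 2 = 0+1+1+0+0+1+0+0+0+0+1+0+0+1+1+0+0+1+1+0+0+0+0+0+0+1+0+0+0+0+0 mod 2 = 1
  s[2] = (0001111000011110000111100001111)·(0111010110100111111110011101000) mod 2 = 0+0+0+1+0+1+0+0+0+0+0+0+0+1+1+0+0+0+0+1+1+0+0+0+0+0+0+1+0+0+0 mod 2 = 1
  s[3] = (0000000111111110000000011111111)·(0111010110100111111110011101000) mod 2 = 0+0+0+0+0+0+0+1+1+0+1+0+0+1+1+0+0+0+0+0+0+0+0+1+1+1+0+1+0+0+0 mod 2 = 1
  s[4] = (0000000000000001111111111111111)·(0111010110100111111110011101000) mod 2 = 0+0+0+0+0+0+0+0+0+0+0+0+0+0+0+1+1+1+1+1+1+0+0+1+1+1+0+1+0+0+0 mod 2 = 0
Syndrome = 01110
Column i of H is the binary representation of i, so the syndrome is the binary index of the flipped bit.
Read s = 01110 with s[0] as LSB: 0·2^0 + 1·2^1 + 1·2^2 + 1·2^3 + 0·2^4 = 14.
Error is at bit position 14.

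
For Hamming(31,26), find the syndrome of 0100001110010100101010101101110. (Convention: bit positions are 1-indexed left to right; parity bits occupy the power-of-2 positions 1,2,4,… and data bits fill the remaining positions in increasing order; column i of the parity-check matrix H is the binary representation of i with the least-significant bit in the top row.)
Syndrome s = H · r^T (mod 2), r = 0100001110010100101010101101110:
  s[0] = (1010101010101010101010101010101)·(0100001110010100101010101101110) mod 2 = 0+0+0+0+0+0+1+0+1+0+0+0+0+0+0+0+1+0+1+0+1+0+1+0+1+0+0+0+1+0+0 mod 2 = 0
  s[1] = (0110011001100110011001100110011)·(0100001110010100101010101101110) mod 2 = 0+1+0+0+0+0+1+0+0+0+0+0+0+1+0+0+0+0+1+0+0+0+1+0+0+1+0+0+0+1+0 mod 2 = 1
  s[2] = (0001111000011110000111100001111)·(0100001110010100101010101101110) mod 2 = 0+0+0+0+0+0+1+0+0+0+0+1+0+1+0+0+0+0+0+0+1+0+1+0+0+0+0+1+1+1+0 mod 2 = 0
  s[3] = (0000000111111110000000011111111)·(0100001110010100101010101101110) mod 2 = 0+0+0+0+0+0+0+1+1+0+0+1+0+1+0+0+0+0+0+0+0+0+0+0+1+1+0+1+1+1+0 mod 2 = 1
  s[4] = (0000000000000001111111111111111)·(0100001110010100101010101101110) mod 2 = 0+0+0+0+0+0+0+0+0+0+0+0+0+0+0+0+1+0+1+0+1+0+1+0+1+1+0+1+1+1+0 mod 2 = 1
Syndrome = 01011
Non-zero syndrome: error at position 26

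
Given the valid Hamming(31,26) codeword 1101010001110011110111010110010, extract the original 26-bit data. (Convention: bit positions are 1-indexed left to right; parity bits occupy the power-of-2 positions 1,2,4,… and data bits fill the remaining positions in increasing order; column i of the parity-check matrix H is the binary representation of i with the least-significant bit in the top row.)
Parity bits occupy power-of-2 positions; data bits are at positions {3,5,6,7,9,10,11,12,13,14,15,17,18,19,20,21,22,23,24,25,26,27,28,29,30,31} (1-indexed).
Extract: c[3]=0 c[5]=0 c[6]=1 c[7]=0 c[9]=0 c[10]=1 c[11]=1 c[12]=1 c[13]=0 c[14]=0 c[15]=1 c[17]=1 c[18]=1 c[19]=0 c[20]=1 c[21]=1 c[22]=1 c[23]=0 c[24]=1 c[25]=0 c[26]=1 c[27]=1 c[28]=0 c[29]=0 c[30]=1 c[31]=0
Data = 00100111001110111010110010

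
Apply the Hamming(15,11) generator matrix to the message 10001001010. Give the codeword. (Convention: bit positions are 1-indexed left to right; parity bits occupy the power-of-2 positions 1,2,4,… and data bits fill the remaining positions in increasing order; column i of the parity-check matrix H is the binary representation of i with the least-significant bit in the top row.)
Codeword c = d · G (mod 2), d = 10001001010:
  c[0] = d·G[:,0] = (10001001010)·(11011010101) mod 2 = 1+0+0+0+1+0+0+0+0+0+0 mod 2 = 0
  c[1] = d·G[:,1] = (10001001010)·(10110110011) mod 2 = 1+0+0+0+0+0+0+0+0+1+0 mod 2 = 0
  c[2] = d·G[:,2] = (10001001010)·(10000000000) mod 2 = 1+0+0+0+0+0+0+0+0+0+0 mod 2 = 1
  c[3] = d·G[:,3] = (10001001010)·(01110001111) mod 2 = 0+0+0+0+0+0+0+1+0+1+0 mod 2 = 0
  c[4] = d·G[:,4] = (10001001010)·(01000000000) mod 2 = 0+0+0+0+0+0+0+0+0+0+0 mod 2 = 0
  c[5] = d·G[:,5] = (10001001010)·(00100000000) mod 2 = 0+0+0+0+0+0+0+0+0+0+0 mod 2 = 0
  c[6] = d·G[:,6] = (10001001010)·(00010000000) mod 2 = 0+0+0+0+0+0+0+0+0+0+0 mod 2 = 0
  c[7] = d·G[:,7] = (10001001010)·(00001111111) mod 2 = 0+0+0+0+1+0+0+1+0+1+0 mod 2 = 1
  c[8] = d·G[:,8] = (10001001010)·(00001000000) mod 2 = 0+0+0+0+1+0+0+0+0+0+0 mod 2 = 1
  c[9] = d·G[:,9] = (10001001010)·(00000100000) mod 2 = 0+0+0+0+0+0+0+0+0+0+0 mod 2 = 0
  c[10] = d·G[:,10] = (10001001010)·(00000010000) mod 2 = 0+0+0+0+0+0+0+0+0+0+0 mod 2 = 0
  c[11] = d·G[:,11] = (10001001010)·(00000001000) mod 2 = 0+0+0+0+0+0+0+1+0+0+0 mod 2 = 1
  c[12] = d·G[:,12] = (10001001010)·(00000000100) mod 2 = 0+0+0+0+0+0+0+0+0+0+0 mod 2 = 0
  c[13] = d·G[:,13] = (10001001010)·(00000000010) mod 2 = 0+0+0+0+0+0+0+0+0+1+0 mod 2 = 1
  c[14] = d·G[:,14] = (10001001010)·(00000000001) mod 2 = 0+0+0+0+0+0+0+0+0+0+0 mod 2 = 0
Codeword = 001000011001010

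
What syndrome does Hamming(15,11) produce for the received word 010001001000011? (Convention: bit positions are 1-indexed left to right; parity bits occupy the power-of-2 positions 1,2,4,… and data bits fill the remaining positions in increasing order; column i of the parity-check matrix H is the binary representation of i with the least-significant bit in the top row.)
Syndrome s = H · r^T (mod 2), r = 010001001000011:
  s[0] = (101010101010101)·(010001001000011) mod 2 = 0+0+0+0+0+0+0+0+1+0+0+0+0+0+1 mod 2 = 0
  s[1] = (011001100110011)·(010001001000011) mod 2 = 0+1+0+0+0+1+0+0+0+0+0+0+0+1+1 mod 2 = 0
  s[2] = (000111100001111)·(010001001000011) mod 2 = 0+0+0+0+0+1+0+0+0+0+0+0+0+1+1 mod 2 = 1
  s[3] = (000000011111111)·(010001001000011) mod 2 = 0+0+0+0+0+0+0+0+1+0+0+0+0+1+1 mod 2 = 1
Syndrome = 0011
Non-zero syndrome: error at position 12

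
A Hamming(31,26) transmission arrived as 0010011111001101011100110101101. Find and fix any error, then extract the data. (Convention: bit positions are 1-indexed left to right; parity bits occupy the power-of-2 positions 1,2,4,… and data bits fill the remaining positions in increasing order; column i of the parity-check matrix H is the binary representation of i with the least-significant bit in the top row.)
Syndrome s = H · r^T (mod 2), r = 0010011111001101011100110101101:
  s[0] = (1010101010101010101010101010101)·(0010011111001101011100110101101) mod 2 = 0+0+1+0+0+0+1+0+1+0+0+0+1+0+0+0+0+0+1+0+0+0+1+0+0+0+0+0+1+0+1 mod 2 = 0
  s[1] = (0110011001100110011001100110011)·(0010011111001101011100110101101) mod 2 = 0+0+1+0+0+1+1+0+0+1+0+0+0+1+0+0+0+1+1+0+0+0+1+0+0+1+0+0+0+0+1 mod 2 = 0
  s[2] = (0001111000011110000111100001111)·(0010011111001101011100110101101) mod 2 = 0+0+0+0+0+1+1+0+0+0+0+0+1+1+0+0+0+0+0+1+0+0+1+0+0+0+0+1+1+0+1 mod 2 = 1
  s[3] = (0000000111111110000000011111111)·(0010011111001101011100110101101) mod 2 = 0+0+0+0+0+0+0+1+1+1+0+0+1+1+0+0+0+0+0+0+0+0+0+1+0+1+0+1+1+0+1 mod 2 = 0
  s[4] = (0000000000000001111111111111111)·(0010011111001101011100110101101) mod 2 = 0+0+0+0+0+0+0+0+0+0+0+0+0+0+0+1+0+1+1+1+0+0+1+1+0+1+0+1+1+0+1 mod 2 = 0
Syndrome = 00100
Column 4 of H equals this syndrome → error at bit 4 (1-indexed).
Flip bit 4: 0010011111001101011100110101101 → 0011011111001101011100110101101
Extract data bits at positions {3,5,6,7,9,10,11,12,13,14,15,17,18,19,20,21,22,23,24,25,26,27,28,29,30,31}: 10111100110011100110101101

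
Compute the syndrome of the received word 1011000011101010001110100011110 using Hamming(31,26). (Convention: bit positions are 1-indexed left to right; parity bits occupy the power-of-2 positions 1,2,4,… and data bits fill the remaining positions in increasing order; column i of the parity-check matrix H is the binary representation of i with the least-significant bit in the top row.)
Syndrome s = H · r^T (mod 2), r = 1011000011101010001110100011110:
  s[0] = (1010101010101010101010101010101)·(1011000011101010001110100011110) mod 2 = 1+0+1+0+0+0+0+0+1+0+1+0+1+0+1+0+0+0+1+0+1+0+1+0+0+0+1+0+1+0+0 mod 2 = 1
  s[1] = (0110011001100110011001100110011)·(1011000011101010001110100011110) mod 2 = 0+0+1+0+0+0+0+0+0+1+1+0+0+0+1+0+0+0+1+0+0+0+1+0+0+0+1+0+0+1+0 mod 2 = 0
  s[2] = (0001111000011110000111100001111)·(1011000011101010001110100011110) mod 2 = 0+0+0+1+0+0+0+0+0+0+0+0+1+0+1+0+0+0+0+1+1+0+1+0+0+0+0+1+1+1+0 mod 2 = 1
  s[3] = (0000000111111110000000011111111)·(1011000011101010001110100011110) mod 2 = 0+0+0+0+0+0+0+0+1+1+1+0+1+0+1+0+0+0+0+0+0+0+0+0+0+0+1+1+1+1+0 mod 2 = 1
  s[4] = (0000000000000001111111111111111)·(1011000011101010001110100011110) mod 2 = 0+0+0+0+0+0+0+0+0+0+0+0+0+0+0+0+0+0+1+1+1+0+1+0+0+0+1+1+1+1+0 mod 2 = 0
Syndrome = 10110
Non-zero syndrome: error at position 13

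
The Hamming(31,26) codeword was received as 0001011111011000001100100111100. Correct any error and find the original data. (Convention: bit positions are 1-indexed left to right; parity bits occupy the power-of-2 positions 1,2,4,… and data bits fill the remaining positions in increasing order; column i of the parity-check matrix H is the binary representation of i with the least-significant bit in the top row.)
Syndrome s = H · r^T (mod 2), r = 0001011111011000001100100111100:
  s[0] = (1010101010101010101010101010101)·(0001011111011000001100100111100) mod 2 = 0+0+0+0+0+0+1+0+1+0+0+0+1+0+0+0+0+0+1+0+0+0+1+0+0+0+1+0+1+0+0 mod 2 = 1
  s[1] = (0110011001100110011001100110011)·(0001011111011000001100100111100) mod 2 = 0+0+0+0+0+1+1+0+0+1+0+0+0+0+0+0+0+0+1+0+0+0+1+0+0+1+1+0+0+0+0 mod 2 = 1
  s[2] = (0001111000011110000111100001111)·(0001011111011000001100100111100) mod 2 = 0+0+0+1+0+1+1+0+0+0+0+1+1+0+0+0+0+0+0+1+0+0+1+0+0+0+0+1+1+0+0 mod 2 = 1
  s[3] = (0000000111111110000000011111111)·(0001011111011000001100100111100) mod 2 = 0+0+0+0+0+0+0+1+1+1+0+1+1+0+0+0+0+0+0+0+0+0+0+0+0+1+1+1+1+0+0 mod 2 = 1
  s[4] = (0000000000000001111111111111111)·(0001011111011000001100100111100) mod 2 = 0+0+0+0+0+0+0+0+0+0+0+0+0+0+0+0+0+0+1+1+0+0+1+0+0+1+1+1+1+0+0 mod 2 = 1
Syndrome = 11111
Column 31 of H equals this syndrome → error at bit 31 (1-indexed).
Flip bit 31: 0001011111011000001100100111100 → 0001011111011000001100100111101
Extract data bits at positions {3,5,6,7,9,10,11,12,13,14,15,17,18,19,20,21,22,23,24,25,26,27,28,29,30,31}: 00111101100001100100111101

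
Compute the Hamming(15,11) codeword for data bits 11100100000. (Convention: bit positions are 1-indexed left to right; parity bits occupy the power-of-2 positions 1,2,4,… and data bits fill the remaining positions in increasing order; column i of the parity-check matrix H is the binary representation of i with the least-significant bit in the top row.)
Codeword c = d · G (mod 2), d = 11100100000:
  c[0] = d·G[:,0] = (11100100000)·(11011010101) mod 2 = 1+1+0+0+0+0+0+0+0+0+0 mod 2 = 0
  c[1] = d·G[:,1] = (11100100000)·(10110110011) mod 2 = 1+0+1+0+0+1+0+0+0+0+0 mod 2 = 1
  c[2] = d·G[:,2] = (11100100000)·(10000000000) mod 2 = 1+0+0+0+0+0+0+0+0+0+0 mod 2 = 1
  c[3] = d·G[:,3] = (11100100000)·(01110001111) mod 2 = 0+1+1+0+0+0+0+0+0+0+0 mod 2 = 0
  c[4] = d·G[:,4] = (11100100000)·(01000000000) mod 2 = 0+1+0+0+0+0+0+0+0+0+0 mod 2 = 1
  c[5] = d·G[:,5] = (11100100000)·(00100000000) mod 2 = 0+0+1+0+0+0+0+0+0+0+0 mod 2 = 1
  c[6] = d·G[:,6] = (11100100000)·(00010000000) mod 2 = 0+0+0+0+0+0+0+0+0+0+0 mod 2 = 0
  c[7] = d·G[:,7] = (11100100000)·(00001111111) mod 2 = 0+0+0+0+0+1+0+0+0+0+0 mod 2 = 1
  c[8] = d·G[:,8] = (11100100000)·(00001000000) mod 2 = 0+0+0+0+0+0+0+0+0+0+0 mod 2 = 0
  c[9] = d·G[:,9] = (11100100000)·(00000100000) mod 2 = 0+0+0+0+0+1+0+0+0+0+0 mod 2 = 1
  c[10] = d·G[:,10] = (11100100000)·(00000010000) mod 2 = 0+0+0+0+0+0+0+0+0+0+0 mod 2 = 0
  c[11] = d·G[:,11] = (11100100000)·(00000001000) mod 2 = 0+0+0+0+0+0+0+0+0+0+0 mod 2 = 0
  c[12] = d·G[:,12] = (11100100000)·(00000000100) mod 2 = 0+0+0+0+0+0+0+0+0+0+0 mod 2 = 0
  c[13] = d·G[:,13] = (11100100000)·(00000000010) mod 2 = 0+0+0+0+0+0+0+0+0+0+0 mod 2 = 0
  c[14] = d·G[:,14] = (11100100000)·(00000000001) mod 2 = 0+0+0+0+0+0+0+0+0+0+0 mod 2 = 0
Codeword = 011011010100000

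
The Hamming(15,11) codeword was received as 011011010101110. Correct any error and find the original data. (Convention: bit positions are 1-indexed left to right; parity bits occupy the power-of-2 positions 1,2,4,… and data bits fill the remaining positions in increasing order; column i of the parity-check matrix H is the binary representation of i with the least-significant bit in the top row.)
Syndrome s = H · r^T (mod 2), r = 011011010101110:
  s[0] = (101010101010101)·(011011010101110) mod 2 = 0+0+1+0+1+0+0+0+0+0+0+0+1+0+0 mod 2 = 1
  s[1] = (011001100110011)·(011011010101110) mod 2 = 0+1+1+0+0+1+0+0+0+1+0+0+0+1+0 mod 2 = 1
  s[2] = (000111100001111)·(011011010101110) mod 2 = 0+0+0+0+1+1+0+0+0+0+0+1+1+1+0 mod 2 = 1
  s[3] = (000000011111111)·(011011010101110) mod 2 = 0+0+0+0+0+0+0+1+0+1+0+1+1+1+0 mod 2 = 1
Syndrome = 1111
Column 15 of H equals this syndrome → error at bit 15 (1-indexed).
Flip bit 15: 011011010101110 → 011011010101111
Extract data bits at positions {3,5,6,7,9,10,11,12,13,14,15}: 11100101111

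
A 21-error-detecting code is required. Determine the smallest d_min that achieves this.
Detecting e errors requires d_min ≥ e + 1 = 21 + 1 = 22.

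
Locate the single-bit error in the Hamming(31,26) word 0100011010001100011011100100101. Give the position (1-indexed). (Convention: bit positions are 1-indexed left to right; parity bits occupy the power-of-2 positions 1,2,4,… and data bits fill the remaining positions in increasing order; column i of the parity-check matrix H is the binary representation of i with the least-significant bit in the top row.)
Syndrome s = H · r^T (mod 2), r = 0100011010001100011011100100101:
  s[0] = (1010101010101010101010101010101)·(0100011010001100011011100100101) mod 2 = 0+0+0+0+0+0+1+0+1+0+0+0+1+0+0+0+0+0+1+0+1+0+1+0+0+0+0+0+1+0+1 mod 2 = 0
  s[1] = (0110011001100110011001100110011)·(0100011010001100011011100100101) mod 2 = 0+1+0+0+0+1+1+0+0+0+0+0+0+1+0+0+0+1+1+0+0+1+1+0+0+1+0+0+0+0+1 mod 2 = 0
  s[2] = (0001111000011110000111100001111)·(0100011010001100011011100100101) mod 2 = 0+0+0+0+0+1+1+0+0+0+0+0+1+1+0+0+0+0+0+0+1+1+1+0+0+0+0+0+1+0+1 mod 2 = 1
  s[3] = (0000000111111110000000011111111)·(0100011010001100011011100100101) mod 2 = 0+0+0+0+0+0+0+0+1+0+0+0+1+1+0+0+0+0+0+0+0+0+0+0+0+1+0+0+1+0+1 mod 2 = 0
  s[4] = (0000000000000001111111111111111)·(0100011010001100011011100100101) mod 2 = 0+0+0+0+0+0+0+0+0+0+0+0+0+0+0+0+0+1+1+0+1+1+1+0+0+1+0+0+1+0+1 mod 2 = 0
Syndrome = 00100
Column i of H is the binary representation of i, so the syndrome is the binary index of the flipped bit.
Read s = 00100 with s[0] as LSB: 0·2^0 + 0·2^1 + 1·2^2 + 0·2^3 + 0·2^4 = 4.
Error is at bit position 4.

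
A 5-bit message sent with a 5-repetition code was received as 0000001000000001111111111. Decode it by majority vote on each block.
Split into 5-bit blocks and majority-vote each:
  block 1 = 00000: 0 ones, 5 zeros → 0
  block 2 = 01000: 1 ones, 4 zeros → 0
  block 3 = 00000: 0 ones, 5 zeros → 0
  block 4 = 11111: 5 ones, 0 zeros → 1
  block 5 = 11111: 5 ones, 0 zeros → 1
Decoded = 00011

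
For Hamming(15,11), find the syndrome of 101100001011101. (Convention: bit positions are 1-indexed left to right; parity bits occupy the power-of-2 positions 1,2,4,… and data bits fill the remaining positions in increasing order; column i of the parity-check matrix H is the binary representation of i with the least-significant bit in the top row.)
Syndrome s = H · r^T (mod 2), r = 101100001011101:
  s[0] = (101010101010101)·(101100001011101) mod 2 = 1+0+1+0+0+0+0+0+1+0+1+0+1+0+1 mod 2 = 0
  s[1] = (011001100110011)·(101100001011101) mod 2 = 0+0+1+0+0+0+0+0+0+0+1+0+0+0+1 mod 2 = 1
  s[2] = (000111100001111)·(101100001011101) mod 2 = 0+0+0+1+0+0+0+0+0+0+0+1+1+0+1 mod 2 = 0
  s[3] = (000000011111111)·(101100001011101) mod 2 = 0+0+0+0+0+0+0+0+1+0+1+1+1+0+1 mod 2 = 1
Syndrome = 0101
Non-zero syndrome: error at position 10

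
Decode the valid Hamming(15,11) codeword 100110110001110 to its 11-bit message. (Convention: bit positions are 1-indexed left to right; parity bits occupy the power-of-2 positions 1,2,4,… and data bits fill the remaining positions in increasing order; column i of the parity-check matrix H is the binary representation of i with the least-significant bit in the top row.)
Parity bits occupy power-of-2 positions; data bits are at positions {3,5,6,7,9,10,11,12,13,14,15} (1-indexed).
Extract: c[3]=0 c[5]=1 c[6]=0 c[7]=1 c[9]=0 c[10]=0 c[11]=0 c[12]=1 c[13]=1 c[14]=1 c[15]=0
Data = 01010001110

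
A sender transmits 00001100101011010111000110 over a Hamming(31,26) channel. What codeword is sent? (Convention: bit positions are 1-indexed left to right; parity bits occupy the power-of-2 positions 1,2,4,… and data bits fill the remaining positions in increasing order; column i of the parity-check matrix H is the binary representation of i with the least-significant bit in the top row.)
Codeword c = d · G (mod 2), d = 00001100101011010111000110:
  c[0] = d·G[:,0] = (00001100101011010111000110)·(11011010101101010101010101) mod 2 = 0+0+0+0+1+0+0+0+1+0+1+0+0+1+0+1+0+1+0+1+0+0+0+1+0+0 mod 2 = 0
  c[1] = d·G[:,1] = (00001100101011010111000110)·(10110110011011001100110011) mod 2 = 0+0+0+0+0+1+0+0+0+0+1+0+1+1+0+0+0+1+0+0+0+0+0+0+1+0 mod 2 = 0
  c[2] = d·G[:,2] = (00001100101011010111000110)·(10000000000000000000000000) mod 2 = 0+0+0+0+0+0+0+0+0+0+0+0+0+0+0+0+0+0+0+0+0+0+0+0+0+0 mod 2 = 0
  c[3] = d·G[:,3] = (00001100101011010111000110)·(01110001111000111100001111) mod 2 = 0+0+0+0+0+0+0+0+1+0+1+0+0+0+0+1+0+1+0+0+0+0+0+1+1+0 mod 2 = 0
  c[4] = d·G[:,4] = (00001100101011010111000110)·(01000000000000000000000000) mod 2 = 0+0+0+0+0+0+0+0+0+0+0+0+0+0+0+0+0+0+0+0+0+0+0+0+0+0 mod 2 = 0
  c[5] = d·G[:,5] = (00001100101011010111000110)·(00100000000000000000000000) mod 2 = 0+0+0+0+0+0+0+0+0+0+0+0+0+0+0+0+0+0+0+0+0+0+0+0+0+0 mod 2 = 0
  c[6] = d·G[:,6] = (00001100101011010111000110)·(00010000000000000000000000) mod 2 = 0+0+0+0+0+0+0+0+0+0+0+0+0+0+0+0+0+0+0+0+0+0+0+0+0+0 mod 2 = 0
  c[7] = d·G[:,7] = (00001100101011010111000110)·(00001111111000000011111111) mod 2 = 0+0+0+0+1+1+0+0+1+0+1+0+0+0+0+0+0+0+1+1+0+0+0+1+1+0 mod 2 = 0
  c[8] = d·G[:,8] = (00001100101011010111000110)·(00001000000000000000000000) mod 2 = 0+0+0+0+1+0+0+0+0+0+0+0+0+0+0+0+0+0+0+0+0+0+0+0+0+0 mod 2 = 1
  c[9] = d·G[:,9] = (00001100101011010111000110)·(00000100000000000000000000) mod 2 = 0+0+0+0+0+1+0+0+0+0+0+0+0+0+0+0+0+0+0+0+0+0+0+0+0+0 mod 2 = 1
  c[10] = d·G[:,10] = (00001100101011010111000110)·(00000010000000000000000000) mod 2 = 0+0+0+0+0+0+0+0+0+0+0+0+0+0+0+0+0+0+0+0+0+0+0+0+0+0 mod 2 = 0
  c[11] = d·G[:,11] = (00001100101011010111000110)·(00000001000000000000000000) mod 2 = 0+0+0+0+0+0+0+0+0+0+0+0+0+0+0+0+0+0+0+0+0+0+0+0+0+0 mod 2 = 0
  c[12] = d·G[:,12] = (00001100101011010111000110)·(00000000100000000000000000) mod 2 = 0+0+0+0+0+0+0+0+1+0+0+0+0+0+0+0+0+0+0+0+0+0+0+0+0+0 mod 2 = 1
  c[13] = d·G[:,13] = (00001100101011010111000110)·(00000000010000000000000000) mod 2 = 0+0+0+0+0+0+0+0+0+0+0+0+0+0+0+0+0+0+0+0+0+0+0+0+0+0 mod 2 = 0
  c[14] = d·G[:,14] = (00001100101011010111000110)·(00000000001000000000000000) mod 2 = 0+0+0+0+0+0+0+0+0+0+1+0+0+0+0+0+0+0+0+0+0+0+0+0+0+0 mod 2 = 1
  c[15] = d·G[:,15] = (00001100101011010111000110)·(00000000000111111111111111) mod 2 = 0+0+0+0+0+0+0+0+0+0+0+0+1+1+0+1+0+1+1+1+0+0+0+1+1+0 mod 2 = 0
  c[16] = d·G[:,16] = (00001100101011010111000110)·(00000000000100000000000000) mod 2 = 0+0+0+0+0+0+0+0+0+0+0+0+0+0+0+0+0+0+0+0+0+0+0+0+0+0 mod 2 = 0
  c[17] = d·G[:,17] = (00001100101011010111000110)·(00000000000010000000000000) mod 2 = 0+0+0+0+0+0+0+0+0+0+0+0+1+0+0+0+0+0+0+0+0+0+0+0+0+0 mod 2 = 1
  c[18] = d·G[:,18] = (00001100101011010111000110)·(00000000000001000000000000) mod 2 = 0+0+0+0+0+0+0+0+0+0+0+0+0+1+0+0+0+0+0+0+0+0+0+0+0+0 mod 2 = 1
  c[19] = d·G[:,19] = (00001100101011010111000110)·(00000000000000100000000000) mod 2 = 0+0+0+0+0+0+0+0+0+0+0+0+0+0+0+0+0+0+0+0+0+0+0+0+0+0 mod 2 = 0
  c[20] = d·G[:,20] = (00001100101011010111000110)·(00000000000000010000000000) mod 2 = 0+0+0+0+0+0+0+0+0+0+0+0+0+0+0+1+0+0+0+0+0+0+0+0+0+0 mod 2 = 1
  c[21] = d·G[:,21] = (00001100101011010111000110)·(00000000000000001000000000) mod 2 = 0+0+0+0+0+0+0+0+0+0+0+0+0+0+0+0+0+0+0+0+0+0+0+0+0+0 mod 2 = 0
  c[22] = d·G[:,22] = (00001100101011010111000110)·(00000000000000000100000000) mod 2 = 0+0+0+0+0+0+0+0+0+0+0+0+0+0+0+0+0+1+0+0+0+0+0+0+0+0 mod 2 = 1
  c[23] = d·G[:,23] = (00001100101011010111000110)·(00000000000000000010000000) mod 2 = 0+0+0+0+0+0+0+0+0+0+0+0+0+0+0+0+0+0+1+0+0+0+0+0+0+0 mod 2 = 1
  c[24] = d·G[:,24] = (00001100101011010111000110)·(00000000000000000001000000) mod 2 = 0+0+0+0+0+0+0+0+0+0+0+0+0+0+0+0+0+0+0+1+0+0+0+0+0+0 mod 2 = 1
  c[25] = d·G[:,25] = (00001100101011010111000110)·(00000000000000000000100000) mod 2 = 0+0+0+0+0+0+0+0+0+0+0+0+0+0+0+0+0+0+0+0+0+0+0+0+0+0 mod 2 = 0
  c[26] = d·G[:,26] = (00001100101011010111000110)·(00000000000000000000010000) mod 2 = 0+0+0+0+0+0+0+0+0+0+0+0+0+0+0+0+0+0+0+0+0+0+0+0+0+0 mod 2 = 0
  c[27] = d·G[:,27] = (00001100101011010111000110)·(00000000000000000000001000) mod 2 = 0+0+0+0+0+0+0+0+0+0+0+0+0+0+0+0+0+0+0+0+0+0+0+0+0+0 mod 2 = 0
  c[28] = d·G[:,28] = (00001100101011010111000110)·(00000000000000000000000100) mod 2 = 0+0+0+0+0+0+0+0+0+0+0+0+0+0+0+0+0+0+0+0+0+0+0+1+0+0 mod 2 = 1
  c[29] = d·G[:,29] = (00001100101011010111000110)·(00000000000000000000000010) mod 2 = 0+0+0+0+0+0+0+0+0+0+0+0+0+0+0+0+0+0+0+0+0+0+0+0+1+0 mod 2 = 1
  c[30] = d·G[:,30] = (00001100101011010111000110)·(00000000000000000000000001) mod 2 = 0+0+0+0+0+0+0+0+0+0+0+0+0+0+0+0+0+0+0+0+0+0+0+0+0+0 mod 2 = 0
Codeword = 0000000011001010011010111000110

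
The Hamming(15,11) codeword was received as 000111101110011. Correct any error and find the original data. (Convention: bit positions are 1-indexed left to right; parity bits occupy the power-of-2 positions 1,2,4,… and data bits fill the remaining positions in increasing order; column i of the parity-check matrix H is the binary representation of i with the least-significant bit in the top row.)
Syndrome s = H · r^T (mod 2), r = 000111101110011:
  s[0] = (101010101010101)·(000111101110011) mod 2 = 0+0+0+0+1+0+1+0+1+0+1+0+0+0+1 mod 2 = 1
  s[1] = (011001100110011)·(000111101110011) mod 2 = 0+0+0+0+0+1+1+0+0+1+1+0+0+1+1 mod 2 = 0
  s[2] = (000111100001111)·(000111101110011) mod 2 = 0+0+0+1+1+1+1+0+0+0+0+0+0+1+1 mod 2 = 0
  s[3] = (000000011111111)·(000111101110011) mod 2 = 0+0+0+0+0+0+0+0+1+1+1+0+0+1+1 mod 2 = 1
Syndrome = 1001
Column 9 of H equals this syndrome → error at bit 9 (1-indexed).
Flip bit 9: 000111101110011 → 000111100110011
Extract data bits at positions {3,5,6,7,9,10,11,12,13,14,15}: 01110110011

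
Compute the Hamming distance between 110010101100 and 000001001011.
XOR = 110011100111, count of 1s = 8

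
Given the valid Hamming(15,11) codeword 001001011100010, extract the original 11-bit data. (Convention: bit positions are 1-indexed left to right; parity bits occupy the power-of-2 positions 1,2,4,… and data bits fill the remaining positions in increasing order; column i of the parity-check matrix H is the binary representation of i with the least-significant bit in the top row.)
Parity bits occupy power-of-2 positions; data bits are at positions {3,5,6,7,9,10,11,12,13,14,15} (1-indexed).
Extract: c[3]=1 c[5]=0 c[6]=1 c[7]=0 c[9]=1 c[10]=1 c[11]=0 c[12]=0 c[13]=0 c[14]=1 c[15]=0
Data = 10101100010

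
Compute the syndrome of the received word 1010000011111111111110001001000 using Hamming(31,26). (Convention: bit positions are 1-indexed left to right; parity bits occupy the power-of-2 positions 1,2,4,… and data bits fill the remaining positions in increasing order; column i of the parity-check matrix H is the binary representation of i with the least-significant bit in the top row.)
Syndrome s = H · r^T (mod 2), r = 1010000011111111111110001001000:
  s[0] = (1010101010101010101010101010101)·(1010000011111111111110001001000) mod 2 = 1+0+1+0+0+0+0+0+1+0+1+0+1+0+1+0+1+0+1+0+1+0+0+0+1+0+0+0+0+0+0 mod 2 = 0
  s[1] = (0110011001100110011001100110011)·(1010000011111111111110001001000) mod 2 = 0+0+1+0+0+0+0+0+0+1+1+0+0+1+1+0+0+1+1+0+0+0+0+0+0+0+0+0+0+0+0 mod 2 = 1
  s[2] = (0001111000011110000111100001111)·(1010000011111111111110001001000) mod 2 = 0+0+0+0+0+0+0+0+0+0+0+1+1+1+1+0+0+0+0+1+1+0+0+0+0+0+0+1+0+0+0 mod 2 = 1
  s[3] = (0000000111111110000000011111111)·(1010000011111111111110001001000) mod 2 = 0+0+0+0+0+0+0+0+1+1+1+1+1+1+1+0+0+0+0+0+0+0+0+0+1+0+0+1+0+0+0 mod 2 = 1
  s[4] = (0000000000000001111111111111111)·(1010000011111111111110001001000) mod 2 = 0+0+0+0+0+0+0+0+0+0+0+0+0+0+0+1+1+1+1+1+1+0+0+0+1+0+0+1+0+0+0 mod 2 = 0
Syndrome = 01110
Non-zero syndrome: error at position 14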